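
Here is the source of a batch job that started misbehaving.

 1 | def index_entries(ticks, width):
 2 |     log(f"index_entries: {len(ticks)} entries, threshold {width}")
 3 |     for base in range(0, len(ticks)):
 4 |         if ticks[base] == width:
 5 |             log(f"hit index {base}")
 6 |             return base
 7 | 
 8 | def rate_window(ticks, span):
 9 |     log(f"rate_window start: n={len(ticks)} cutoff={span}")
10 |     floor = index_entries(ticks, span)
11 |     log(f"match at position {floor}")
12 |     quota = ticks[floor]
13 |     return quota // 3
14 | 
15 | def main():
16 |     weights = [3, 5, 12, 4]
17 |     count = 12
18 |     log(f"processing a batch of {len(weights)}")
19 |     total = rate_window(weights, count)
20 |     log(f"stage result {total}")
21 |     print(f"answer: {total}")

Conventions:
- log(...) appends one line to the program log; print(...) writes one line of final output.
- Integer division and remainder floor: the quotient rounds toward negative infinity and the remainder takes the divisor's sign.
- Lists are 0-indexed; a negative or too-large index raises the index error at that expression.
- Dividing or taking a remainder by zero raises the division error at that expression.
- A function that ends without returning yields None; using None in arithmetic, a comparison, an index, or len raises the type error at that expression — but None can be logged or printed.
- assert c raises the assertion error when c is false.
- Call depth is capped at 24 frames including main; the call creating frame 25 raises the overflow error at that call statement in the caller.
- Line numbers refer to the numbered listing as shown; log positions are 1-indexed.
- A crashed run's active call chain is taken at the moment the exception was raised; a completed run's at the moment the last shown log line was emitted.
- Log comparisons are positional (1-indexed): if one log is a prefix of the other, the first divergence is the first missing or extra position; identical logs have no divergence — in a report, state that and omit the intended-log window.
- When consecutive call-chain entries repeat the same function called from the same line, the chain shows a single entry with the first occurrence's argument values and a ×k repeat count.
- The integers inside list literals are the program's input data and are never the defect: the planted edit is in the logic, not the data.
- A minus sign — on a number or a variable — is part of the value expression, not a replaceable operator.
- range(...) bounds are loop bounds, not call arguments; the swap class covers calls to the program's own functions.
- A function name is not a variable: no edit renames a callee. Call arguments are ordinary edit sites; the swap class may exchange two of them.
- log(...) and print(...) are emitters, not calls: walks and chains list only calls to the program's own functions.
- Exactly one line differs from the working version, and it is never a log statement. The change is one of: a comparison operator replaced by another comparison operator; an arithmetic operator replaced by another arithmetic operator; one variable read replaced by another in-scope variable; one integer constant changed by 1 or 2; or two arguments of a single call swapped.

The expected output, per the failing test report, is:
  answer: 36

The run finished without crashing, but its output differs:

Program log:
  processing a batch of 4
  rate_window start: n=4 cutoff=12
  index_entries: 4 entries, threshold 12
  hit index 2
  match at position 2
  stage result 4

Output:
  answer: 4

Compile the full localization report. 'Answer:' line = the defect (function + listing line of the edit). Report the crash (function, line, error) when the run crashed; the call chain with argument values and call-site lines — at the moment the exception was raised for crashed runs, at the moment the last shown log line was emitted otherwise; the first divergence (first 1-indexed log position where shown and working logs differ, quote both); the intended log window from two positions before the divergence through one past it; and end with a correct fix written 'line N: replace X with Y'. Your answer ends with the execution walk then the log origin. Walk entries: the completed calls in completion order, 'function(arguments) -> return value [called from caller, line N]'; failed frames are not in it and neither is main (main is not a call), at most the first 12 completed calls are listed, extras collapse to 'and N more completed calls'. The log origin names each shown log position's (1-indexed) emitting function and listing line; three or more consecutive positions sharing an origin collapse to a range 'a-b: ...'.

Answer: the defect is in rate_window at line 13.
Key observation: Everything matches until log position 6, which reads 'stage result 4' in place of 'stage result 36'.
Call chain: main.
First divergence: position 6 — the shown line 'stage result 4' should read 'stage result 36'.
Intended log window:
  4: hit index 2
  5: match at position 2
  6: stage result 36
Execution walk:
  index_entries([3, 5, 12, 4], 12) -> 2  [called from rate_window, line 10]
  rate_window([3, 5, 12, 4], 12) -> 4  [called from main, line 19]
Log line origins:
  1: emitted by main (line 18)
  2: emitted by rate_window (line 9)
  3: emitted by index_entries (line 2)
  4: emitted by index_entries (line 5)
  5: emitted by rate_window (line 11)
  6: emitted by main (line 20)
A correct fix: line 13: replace `//` with `*`.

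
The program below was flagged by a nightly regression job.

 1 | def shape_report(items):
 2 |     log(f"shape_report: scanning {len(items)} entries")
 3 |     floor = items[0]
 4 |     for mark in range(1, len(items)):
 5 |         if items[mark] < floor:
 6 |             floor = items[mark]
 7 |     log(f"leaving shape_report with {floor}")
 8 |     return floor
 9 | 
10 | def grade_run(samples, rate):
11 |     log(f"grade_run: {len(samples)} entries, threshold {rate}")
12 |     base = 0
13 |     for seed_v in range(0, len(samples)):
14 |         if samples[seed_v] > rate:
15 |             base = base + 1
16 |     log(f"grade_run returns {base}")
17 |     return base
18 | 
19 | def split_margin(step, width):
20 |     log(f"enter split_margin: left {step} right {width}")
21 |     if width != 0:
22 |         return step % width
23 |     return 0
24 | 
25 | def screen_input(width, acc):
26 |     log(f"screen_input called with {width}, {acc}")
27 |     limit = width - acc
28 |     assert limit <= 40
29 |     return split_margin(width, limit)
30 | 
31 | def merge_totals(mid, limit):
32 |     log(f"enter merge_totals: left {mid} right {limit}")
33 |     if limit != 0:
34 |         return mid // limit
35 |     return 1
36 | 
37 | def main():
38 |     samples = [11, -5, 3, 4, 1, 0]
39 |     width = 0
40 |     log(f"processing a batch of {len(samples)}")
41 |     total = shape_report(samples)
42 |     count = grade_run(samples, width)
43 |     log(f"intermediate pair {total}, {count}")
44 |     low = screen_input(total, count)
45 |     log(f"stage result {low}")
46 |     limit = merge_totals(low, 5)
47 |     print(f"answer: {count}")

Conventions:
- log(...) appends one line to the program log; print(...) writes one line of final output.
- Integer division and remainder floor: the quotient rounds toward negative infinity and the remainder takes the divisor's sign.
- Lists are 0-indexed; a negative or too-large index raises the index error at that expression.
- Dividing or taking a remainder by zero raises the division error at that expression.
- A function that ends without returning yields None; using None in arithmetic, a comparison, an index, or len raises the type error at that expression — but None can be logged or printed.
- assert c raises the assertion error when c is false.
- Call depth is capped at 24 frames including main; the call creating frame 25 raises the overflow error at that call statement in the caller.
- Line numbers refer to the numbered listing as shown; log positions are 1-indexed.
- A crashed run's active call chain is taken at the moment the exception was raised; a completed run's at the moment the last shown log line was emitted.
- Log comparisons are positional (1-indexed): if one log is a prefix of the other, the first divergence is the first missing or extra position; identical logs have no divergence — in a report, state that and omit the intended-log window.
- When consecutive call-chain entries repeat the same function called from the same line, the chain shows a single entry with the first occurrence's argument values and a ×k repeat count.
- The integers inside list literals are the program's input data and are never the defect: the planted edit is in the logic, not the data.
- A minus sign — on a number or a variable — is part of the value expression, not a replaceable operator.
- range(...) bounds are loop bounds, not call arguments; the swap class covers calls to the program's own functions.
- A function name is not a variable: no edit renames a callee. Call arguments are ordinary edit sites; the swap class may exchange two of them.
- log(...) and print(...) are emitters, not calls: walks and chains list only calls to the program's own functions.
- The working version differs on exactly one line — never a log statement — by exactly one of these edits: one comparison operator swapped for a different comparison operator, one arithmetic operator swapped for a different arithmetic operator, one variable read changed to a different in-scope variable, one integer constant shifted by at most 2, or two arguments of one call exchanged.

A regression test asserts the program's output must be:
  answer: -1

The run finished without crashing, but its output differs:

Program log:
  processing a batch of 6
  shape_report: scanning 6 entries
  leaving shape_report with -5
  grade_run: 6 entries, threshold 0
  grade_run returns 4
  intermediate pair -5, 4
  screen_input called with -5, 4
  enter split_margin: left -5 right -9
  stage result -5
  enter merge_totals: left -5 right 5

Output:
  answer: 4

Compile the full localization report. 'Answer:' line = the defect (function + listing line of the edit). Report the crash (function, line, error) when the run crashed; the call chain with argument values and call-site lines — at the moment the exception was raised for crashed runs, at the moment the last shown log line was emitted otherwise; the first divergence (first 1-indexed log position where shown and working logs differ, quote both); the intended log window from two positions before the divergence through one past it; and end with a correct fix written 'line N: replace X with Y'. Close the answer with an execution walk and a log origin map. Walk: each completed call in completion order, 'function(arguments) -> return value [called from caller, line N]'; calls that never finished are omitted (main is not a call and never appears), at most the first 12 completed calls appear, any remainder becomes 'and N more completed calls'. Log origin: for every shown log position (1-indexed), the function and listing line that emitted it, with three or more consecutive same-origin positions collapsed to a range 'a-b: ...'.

Answer: the defect is in main at line 47.
The tell: No log line changed; the fault shows up purely in the output.
Call chain: main -> merge_totals(-5, 5) (called at line 46).
First divergence: none (the log streams are identical).
Execution walk:
  shape_report([11, -5, 3, 4, 1, 0]) -> -5  [called from main, line 41]
  grade_run([11, -5, 3, 4, 1, 0], 0) -> 4  [called from main, line 42]
  split_margin(-5, -9) -> -5  [called from screen_input, line 29]
  screen_input(-5, 4) -> -5  [called from main, line 44]
  merge_totals(-5, 5) -> -1  [called from main, line 46]
Log line origins:
  1 — main, line 40
  2 — shape_report, line 2
  3 — shape_report, line 7
  4 — grade_run, line 11
  5 — grade_run, line 16
  6 — main, line 43
  7 — screen_input, line 26
  8 — split_margin, line 20
  9 — main, line 45
  10 — merge_totals, line 32
A correct fix: line 47: replace `count` with `limit`.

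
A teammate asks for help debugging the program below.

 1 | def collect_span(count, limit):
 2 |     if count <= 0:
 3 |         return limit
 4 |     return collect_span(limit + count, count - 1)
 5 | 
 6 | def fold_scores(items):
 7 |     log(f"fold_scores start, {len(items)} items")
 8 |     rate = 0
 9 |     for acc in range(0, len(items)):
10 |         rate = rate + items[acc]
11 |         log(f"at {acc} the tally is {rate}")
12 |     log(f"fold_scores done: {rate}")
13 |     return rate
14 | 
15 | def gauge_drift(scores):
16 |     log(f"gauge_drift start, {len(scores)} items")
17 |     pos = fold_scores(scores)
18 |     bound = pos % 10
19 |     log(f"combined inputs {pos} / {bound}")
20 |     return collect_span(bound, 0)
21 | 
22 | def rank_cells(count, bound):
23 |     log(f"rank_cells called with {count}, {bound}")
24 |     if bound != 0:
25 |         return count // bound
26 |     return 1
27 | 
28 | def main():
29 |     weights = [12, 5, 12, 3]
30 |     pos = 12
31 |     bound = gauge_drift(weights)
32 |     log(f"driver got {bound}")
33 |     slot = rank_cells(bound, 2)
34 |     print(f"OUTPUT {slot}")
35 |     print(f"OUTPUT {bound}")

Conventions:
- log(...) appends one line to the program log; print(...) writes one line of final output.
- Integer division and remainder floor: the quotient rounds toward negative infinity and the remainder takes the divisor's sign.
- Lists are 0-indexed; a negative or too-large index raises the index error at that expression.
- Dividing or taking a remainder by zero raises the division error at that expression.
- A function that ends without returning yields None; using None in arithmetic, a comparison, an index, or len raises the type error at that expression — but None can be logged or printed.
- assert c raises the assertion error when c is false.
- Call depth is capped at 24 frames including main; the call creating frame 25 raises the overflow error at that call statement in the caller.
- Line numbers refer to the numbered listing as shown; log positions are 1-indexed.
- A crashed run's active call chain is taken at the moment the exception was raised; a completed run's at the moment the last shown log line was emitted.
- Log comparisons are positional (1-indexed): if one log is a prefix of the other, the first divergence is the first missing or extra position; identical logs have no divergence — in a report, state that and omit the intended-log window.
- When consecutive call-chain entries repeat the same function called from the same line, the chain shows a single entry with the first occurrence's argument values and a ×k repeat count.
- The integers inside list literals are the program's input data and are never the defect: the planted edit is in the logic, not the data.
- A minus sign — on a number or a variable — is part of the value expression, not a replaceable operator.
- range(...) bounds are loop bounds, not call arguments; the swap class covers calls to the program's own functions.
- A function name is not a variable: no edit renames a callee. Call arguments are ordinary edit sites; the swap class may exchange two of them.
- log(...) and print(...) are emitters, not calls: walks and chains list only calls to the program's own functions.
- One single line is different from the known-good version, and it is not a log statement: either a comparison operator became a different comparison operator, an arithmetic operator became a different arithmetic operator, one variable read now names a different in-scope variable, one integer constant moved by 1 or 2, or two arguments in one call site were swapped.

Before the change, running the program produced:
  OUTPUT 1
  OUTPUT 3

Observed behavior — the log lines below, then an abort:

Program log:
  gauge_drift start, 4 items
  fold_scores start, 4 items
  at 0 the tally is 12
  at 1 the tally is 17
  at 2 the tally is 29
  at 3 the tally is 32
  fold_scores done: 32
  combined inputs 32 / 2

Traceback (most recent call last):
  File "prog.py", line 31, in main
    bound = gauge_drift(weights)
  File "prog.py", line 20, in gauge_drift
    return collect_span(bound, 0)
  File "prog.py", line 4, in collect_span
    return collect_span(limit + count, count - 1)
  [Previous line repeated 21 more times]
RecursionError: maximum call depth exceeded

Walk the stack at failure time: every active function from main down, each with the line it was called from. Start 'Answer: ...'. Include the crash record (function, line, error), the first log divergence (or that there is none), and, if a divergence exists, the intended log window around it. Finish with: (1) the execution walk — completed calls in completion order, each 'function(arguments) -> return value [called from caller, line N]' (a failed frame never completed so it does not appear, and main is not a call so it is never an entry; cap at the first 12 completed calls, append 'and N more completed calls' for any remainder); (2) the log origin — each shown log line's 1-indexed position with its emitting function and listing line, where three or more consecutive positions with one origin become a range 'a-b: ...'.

Answer: main -> gauge_drift (called at line 31) -> collect_span (called at line 20) -> collect_span (called at line 4) ×21.
Key fact: After 8 matching log lines the faulty run goes silent, while the working version continues with 'driver got 3'.
Crash: collect_span, line 4, RecursionError.
First divergence: position 9 — the faulty run's log ends after 8 lines; the working version continues with 'driver got 3'.
Intended log window:
  7: fold_scores done: 32
  8: combined inputs 32 / 2
  9: driver got 3
  10: rank_cells called with 3, 2
Execution walk:
  fold_scores([12, 5, 12, 3]) -> 32  [called from gauge_drift, line 17]
Log line origins:
  1: from gauge_drift, line 16
  2: from fold_scores, line 7
  3-6: from fold_scores, line 11
  7: from fold_scores, line 12
  8: from gauge_drift, line 19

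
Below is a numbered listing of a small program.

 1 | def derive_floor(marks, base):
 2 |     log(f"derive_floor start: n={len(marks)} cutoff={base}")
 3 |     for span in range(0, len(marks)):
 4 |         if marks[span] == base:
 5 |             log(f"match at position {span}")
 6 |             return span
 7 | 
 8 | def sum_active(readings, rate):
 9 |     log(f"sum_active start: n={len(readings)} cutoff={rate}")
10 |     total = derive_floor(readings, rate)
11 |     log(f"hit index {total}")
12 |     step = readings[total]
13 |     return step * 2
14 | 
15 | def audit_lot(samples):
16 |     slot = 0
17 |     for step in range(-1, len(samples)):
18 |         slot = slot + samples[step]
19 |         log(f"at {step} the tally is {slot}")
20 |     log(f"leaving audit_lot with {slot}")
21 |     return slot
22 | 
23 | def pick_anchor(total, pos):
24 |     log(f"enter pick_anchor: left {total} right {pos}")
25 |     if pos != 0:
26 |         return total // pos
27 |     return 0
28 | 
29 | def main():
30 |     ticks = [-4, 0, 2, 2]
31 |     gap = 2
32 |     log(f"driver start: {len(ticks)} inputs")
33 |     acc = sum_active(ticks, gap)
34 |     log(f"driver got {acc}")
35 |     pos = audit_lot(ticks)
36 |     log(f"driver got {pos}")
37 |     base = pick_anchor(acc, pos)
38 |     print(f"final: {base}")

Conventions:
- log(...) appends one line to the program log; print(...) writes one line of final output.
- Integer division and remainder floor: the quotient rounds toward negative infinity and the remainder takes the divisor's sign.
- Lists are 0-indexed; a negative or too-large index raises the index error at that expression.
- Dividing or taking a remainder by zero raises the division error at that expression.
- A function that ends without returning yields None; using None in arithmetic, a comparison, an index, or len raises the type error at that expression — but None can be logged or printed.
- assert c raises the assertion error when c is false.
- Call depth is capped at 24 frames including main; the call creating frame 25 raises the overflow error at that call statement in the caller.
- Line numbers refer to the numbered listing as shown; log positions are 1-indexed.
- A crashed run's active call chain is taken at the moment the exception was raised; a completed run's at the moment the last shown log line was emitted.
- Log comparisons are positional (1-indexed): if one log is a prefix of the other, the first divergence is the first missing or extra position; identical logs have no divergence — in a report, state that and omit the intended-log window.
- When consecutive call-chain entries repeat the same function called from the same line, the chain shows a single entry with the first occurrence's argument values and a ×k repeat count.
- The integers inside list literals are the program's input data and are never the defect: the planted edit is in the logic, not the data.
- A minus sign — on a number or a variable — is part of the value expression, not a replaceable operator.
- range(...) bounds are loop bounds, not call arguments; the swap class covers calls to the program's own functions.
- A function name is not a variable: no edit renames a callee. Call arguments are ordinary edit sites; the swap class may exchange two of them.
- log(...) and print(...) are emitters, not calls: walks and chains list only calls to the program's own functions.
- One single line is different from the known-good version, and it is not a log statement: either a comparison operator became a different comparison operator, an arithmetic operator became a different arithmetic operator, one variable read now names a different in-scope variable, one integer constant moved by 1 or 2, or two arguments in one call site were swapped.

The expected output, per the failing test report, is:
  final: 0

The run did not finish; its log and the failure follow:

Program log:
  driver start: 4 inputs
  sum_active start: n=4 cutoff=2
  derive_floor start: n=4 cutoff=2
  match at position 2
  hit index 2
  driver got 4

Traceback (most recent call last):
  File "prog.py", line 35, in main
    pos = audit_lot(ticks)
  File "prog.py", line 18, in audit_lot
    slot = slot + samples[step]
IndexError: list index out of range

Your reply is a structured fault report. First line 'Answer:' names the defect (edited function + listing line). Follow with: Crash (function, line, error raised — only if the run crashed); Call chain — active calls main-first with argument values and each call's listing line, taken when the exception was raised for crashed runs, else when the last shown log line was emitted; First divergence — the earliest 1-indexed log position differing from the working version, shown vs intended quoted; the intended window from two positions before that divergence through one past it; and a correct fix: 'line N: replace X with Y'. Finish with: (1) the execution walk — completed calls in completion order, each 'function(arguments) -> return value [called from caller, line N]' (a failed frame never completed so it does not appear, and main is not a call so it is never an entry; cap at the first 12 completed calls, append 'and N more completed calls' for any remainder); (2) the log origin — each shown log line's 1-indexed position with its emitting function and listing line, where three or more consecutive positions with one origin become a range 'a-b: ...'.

Answer: the defect is in audit_lot at line 17.
Key fact: The shown log is a 6-line prefix of the intended one, whose next entry is 'at 0 the tally is -4'.
Crash: audit_lot, line 18, IndexError.
Call chain: main -> audit_lot([-4, 0, 2, 2]) (called at line 35).
First divergence: position 7 — the faulty run's log ends after 6 lines; the working version continues with 'at 0 the tally is -4'.
Intended log window:
  5: hit index 2
  6: driver got 4
  7: at 0 the tally is -4
  8: at 1 the tally is -4
Execution walk:
  derive_floor([-4, 0, 2, 2], 2) -> 2  [called from sum_active, line 10]
  sum_active([-4, 0, 2, 2], 2) -> 4  [called from main, line 33]
Log origins:
  1 — main, line 32
  2 — sum_active, line 9
  3 — derive_floor, line 2
  4 — derive_floor, line 5
  5 — sum_active, line 11
  6 — main, line 34
A correct fix: line 17: replace `-1` with `0`.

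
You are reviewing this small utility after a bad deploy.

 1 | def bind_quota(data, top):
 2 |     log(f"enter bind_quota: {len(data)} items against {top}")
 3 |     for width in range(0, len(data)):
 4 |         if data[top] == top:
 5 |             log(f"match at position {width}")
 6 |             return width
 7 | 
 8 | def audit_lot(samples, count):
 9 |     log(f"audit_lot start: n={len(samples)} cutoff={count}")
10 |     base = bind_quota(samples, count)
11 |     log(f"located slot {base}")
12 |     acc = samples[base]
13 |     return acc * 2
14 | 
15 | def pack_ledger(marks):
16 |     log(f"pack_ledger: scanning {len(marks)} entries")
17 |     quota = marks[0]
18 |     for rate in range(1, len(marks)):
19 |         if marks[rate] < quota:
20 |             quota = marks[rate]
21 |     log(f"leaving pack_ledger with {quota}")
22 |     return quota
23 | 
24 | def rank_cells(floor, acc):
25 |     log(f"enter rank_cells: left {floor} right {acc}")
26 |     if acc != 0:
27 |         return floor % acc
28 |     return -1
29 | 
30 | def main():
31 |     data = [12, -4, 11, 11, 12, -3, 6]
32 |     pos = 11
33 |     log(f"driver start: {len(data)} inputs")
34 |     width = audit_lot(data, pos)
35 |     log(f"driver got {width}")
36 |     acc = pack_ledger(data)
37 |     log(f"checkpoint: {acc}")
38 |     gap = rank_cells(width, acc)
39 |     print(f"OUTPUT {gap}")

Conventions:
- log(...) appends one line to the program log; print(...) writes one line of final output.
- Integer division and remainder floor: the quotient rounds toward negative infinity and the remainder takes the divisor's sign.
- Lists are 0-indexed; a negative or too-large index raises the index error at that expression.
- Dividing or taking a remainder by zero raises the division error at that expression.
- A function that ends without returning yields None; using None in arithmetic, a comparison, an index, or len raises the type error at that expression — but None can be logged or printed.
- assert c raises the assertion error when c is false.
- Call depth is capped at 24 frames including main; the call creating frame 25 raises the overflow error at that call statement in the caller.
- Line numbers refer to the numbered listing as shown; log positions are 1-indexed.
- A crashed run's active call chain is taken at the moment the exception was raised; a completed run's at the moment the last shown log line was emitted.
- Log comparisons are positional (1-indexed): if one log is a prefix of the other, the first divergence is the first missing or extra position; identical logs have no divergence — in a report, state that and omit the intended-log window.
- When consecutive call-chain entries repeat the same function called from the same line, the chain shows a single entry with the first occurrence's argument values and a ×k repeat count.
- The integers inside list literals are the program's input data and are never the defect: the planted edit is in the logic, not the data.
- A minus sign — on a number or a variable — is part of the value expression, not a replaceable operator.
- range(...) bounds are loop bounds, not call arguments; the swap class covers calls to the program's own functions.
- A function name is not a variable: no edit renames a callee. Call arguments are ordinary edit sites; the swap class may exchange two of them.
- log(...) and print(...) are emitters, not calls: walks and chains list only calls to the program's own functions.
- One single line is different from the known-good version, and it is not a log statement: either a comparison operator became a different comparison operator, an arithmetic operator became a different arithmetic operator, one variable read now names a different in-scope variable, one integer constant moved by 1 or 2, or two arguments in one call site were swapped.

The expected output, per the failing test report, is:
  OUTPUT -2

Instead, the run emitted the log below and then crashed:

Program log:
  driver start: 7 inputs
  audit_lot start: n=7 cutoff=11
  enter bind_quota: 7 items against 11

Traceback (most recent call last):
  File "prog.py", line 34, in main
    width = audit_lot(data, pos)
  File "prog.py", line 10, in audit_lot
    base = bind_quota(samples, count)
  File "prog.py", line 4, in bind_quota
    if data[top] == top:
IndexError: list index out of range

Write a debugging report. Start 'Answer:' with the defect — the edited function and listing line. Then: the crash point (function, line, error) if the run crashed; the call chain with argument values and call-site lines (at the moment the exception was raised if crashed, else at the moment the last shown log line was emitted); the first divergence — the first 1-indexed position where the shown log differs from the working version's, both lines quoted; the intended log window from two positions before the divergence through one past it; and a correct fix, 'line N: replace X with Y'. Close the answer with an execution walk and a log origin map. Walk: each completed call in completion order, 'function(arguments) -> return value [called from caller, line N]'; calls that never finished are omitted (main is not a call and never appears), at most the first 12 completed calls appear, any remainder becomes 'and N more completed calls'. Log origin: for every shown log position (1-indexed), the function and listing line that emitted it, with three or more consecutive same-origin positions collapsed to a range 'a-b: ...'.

Answer: the defect is in bind_quota at line 4.
The tell: Only 3 log lines were emitted before the run died; the intended continuation was 'match at position 2'.
Crash: bind_quota, line 4, IndexError.
Call chain: main -> audit_lot([12, -4, 11, 11, 12, -3, 6], 11) (called at line 34) -> bind_quota([12, -4, 11, 11, 12, -3, 6], 11) (called at line 10).
First divergence: position 4; the shown log stops at 3 lines while the working version next logs 'match at position 2'.
Intended log window:
  2: audit_lot start: n=7 cutoff=11
  3: enter bind_quota: 7 items against 11
  4: match at position 2
  5: located slot 2
Execution walk:
  (no call completed)
Log line origins:
  1: logged in main at line 33
  2: logged in audit_lot at line 9
  3: logged in bind_quota at line 2
A correct fix: line 4: replace `data[top]` with `data[width]`.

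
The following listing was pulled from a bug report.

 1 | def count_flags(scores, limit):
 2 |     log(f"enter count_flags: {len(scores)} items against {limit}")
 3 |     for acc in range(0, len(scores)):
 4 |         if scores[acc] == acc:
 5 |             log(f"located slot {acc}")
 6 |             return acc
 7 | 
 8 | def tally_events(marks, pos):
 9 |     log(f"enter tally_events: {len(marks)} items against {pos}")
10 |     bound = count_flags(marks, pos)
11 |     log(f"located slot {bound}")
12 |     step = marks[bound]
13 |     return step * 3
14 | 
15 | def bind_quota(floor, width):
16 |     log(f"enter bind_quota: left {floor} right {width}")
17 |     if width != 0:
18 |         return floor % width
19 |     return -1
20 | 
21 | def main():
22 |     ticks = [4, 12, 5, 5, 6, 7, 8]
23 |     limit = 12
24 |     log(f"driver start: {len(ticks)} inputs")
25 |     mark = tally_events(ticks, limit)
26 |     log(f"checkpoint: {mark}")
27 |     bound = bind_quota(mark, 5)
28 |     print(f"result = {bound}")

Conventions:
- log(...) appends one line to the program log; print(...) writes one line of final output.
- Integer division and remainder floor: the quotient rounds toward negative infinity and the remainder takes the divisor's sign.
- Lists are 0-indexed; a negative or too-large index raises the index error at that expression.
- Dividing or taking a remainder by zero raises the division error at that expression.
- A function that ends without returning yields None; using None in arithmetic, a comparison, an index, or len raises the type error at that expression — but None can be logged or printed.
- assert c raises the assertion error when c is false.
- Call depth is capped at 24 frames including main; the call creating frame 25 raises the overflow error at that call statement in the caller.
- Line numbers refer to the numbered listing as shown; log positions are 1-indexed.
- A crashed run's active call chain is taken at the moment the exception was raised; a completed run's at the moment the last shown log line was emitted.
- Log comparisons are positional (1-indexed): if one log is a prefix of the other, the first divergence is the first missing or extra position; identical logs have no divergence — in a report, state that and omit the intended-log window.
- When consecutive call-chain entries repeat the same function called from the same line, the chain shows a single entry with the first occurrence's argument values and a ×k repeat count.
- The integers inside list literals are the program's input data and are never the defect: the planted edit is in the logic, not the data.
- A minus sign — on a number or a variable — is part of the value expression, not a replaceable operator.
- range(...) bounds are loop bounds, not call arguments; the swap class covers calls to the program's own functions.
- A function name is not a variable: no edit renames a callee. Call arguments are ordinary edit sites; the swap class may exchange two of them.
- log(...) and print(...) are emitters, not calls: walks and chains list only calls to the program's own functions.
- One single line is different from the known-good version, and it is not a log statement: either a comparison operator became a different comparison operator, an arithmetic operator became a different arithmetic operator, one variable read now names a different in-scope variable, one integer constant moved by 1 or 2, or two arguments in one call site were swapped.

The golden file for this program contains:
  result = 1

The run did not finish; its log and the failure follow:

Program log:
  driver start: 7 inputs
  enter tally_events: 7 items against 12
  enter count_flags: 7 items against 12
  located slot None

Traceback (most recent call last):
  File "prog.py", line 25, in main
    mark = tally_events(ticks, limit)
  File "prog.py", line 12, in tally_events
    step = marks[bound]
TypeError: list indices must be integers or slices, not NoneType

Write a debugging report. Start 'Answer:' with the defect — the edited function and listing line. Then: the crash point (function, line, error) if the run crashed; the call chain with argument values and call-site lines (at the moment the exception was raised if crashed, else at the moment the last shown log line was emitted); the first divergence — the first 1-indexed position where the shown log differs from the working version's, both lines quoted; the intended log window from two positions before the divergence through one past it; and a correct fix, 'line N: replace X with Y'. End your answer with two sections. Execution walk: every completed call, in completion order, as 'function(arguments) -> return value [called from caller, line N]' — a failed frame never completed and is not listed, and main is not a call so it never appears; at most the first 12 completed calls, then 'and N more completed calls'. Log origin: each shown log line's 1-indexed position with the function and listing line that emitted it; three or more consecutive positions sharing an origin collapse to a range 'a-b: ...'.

Answer: the defect is in count_flags at line 4.
Core observation: Log line 4 is where behavior first shows: 'located slot None' appears instead of 'located slot 1'.
Crash: tally_events, line 12, TypeError.
Call chain: main -> tally_events([4, 12, 5, 5, 6, 7, 8], 12) (called at line 25).
First divergence: at position 4 the run shows 'located slot None' where the working version logs 'located slot 1'.
Intended log window:
  2: enter tally_events: 7 items against 12
  3: enter count_flags: 7 items against 12
  4: located slot 1
  5: located slot 1
Execution walk:
  count_flags([4, 12, 5, 5, 6, 7, 8], 12) -> None  [called from tally_events, line 10]
Log origin:
  1: emitted by main (line 24)
  2: emitted by tally_events (line 9)
  3: emitted by count_flags (line 2)
  4: emitted by tally_events (line 11)
A correct fix: line 4: replace `scores[acc] == acc` with `scores[acc] == limit`.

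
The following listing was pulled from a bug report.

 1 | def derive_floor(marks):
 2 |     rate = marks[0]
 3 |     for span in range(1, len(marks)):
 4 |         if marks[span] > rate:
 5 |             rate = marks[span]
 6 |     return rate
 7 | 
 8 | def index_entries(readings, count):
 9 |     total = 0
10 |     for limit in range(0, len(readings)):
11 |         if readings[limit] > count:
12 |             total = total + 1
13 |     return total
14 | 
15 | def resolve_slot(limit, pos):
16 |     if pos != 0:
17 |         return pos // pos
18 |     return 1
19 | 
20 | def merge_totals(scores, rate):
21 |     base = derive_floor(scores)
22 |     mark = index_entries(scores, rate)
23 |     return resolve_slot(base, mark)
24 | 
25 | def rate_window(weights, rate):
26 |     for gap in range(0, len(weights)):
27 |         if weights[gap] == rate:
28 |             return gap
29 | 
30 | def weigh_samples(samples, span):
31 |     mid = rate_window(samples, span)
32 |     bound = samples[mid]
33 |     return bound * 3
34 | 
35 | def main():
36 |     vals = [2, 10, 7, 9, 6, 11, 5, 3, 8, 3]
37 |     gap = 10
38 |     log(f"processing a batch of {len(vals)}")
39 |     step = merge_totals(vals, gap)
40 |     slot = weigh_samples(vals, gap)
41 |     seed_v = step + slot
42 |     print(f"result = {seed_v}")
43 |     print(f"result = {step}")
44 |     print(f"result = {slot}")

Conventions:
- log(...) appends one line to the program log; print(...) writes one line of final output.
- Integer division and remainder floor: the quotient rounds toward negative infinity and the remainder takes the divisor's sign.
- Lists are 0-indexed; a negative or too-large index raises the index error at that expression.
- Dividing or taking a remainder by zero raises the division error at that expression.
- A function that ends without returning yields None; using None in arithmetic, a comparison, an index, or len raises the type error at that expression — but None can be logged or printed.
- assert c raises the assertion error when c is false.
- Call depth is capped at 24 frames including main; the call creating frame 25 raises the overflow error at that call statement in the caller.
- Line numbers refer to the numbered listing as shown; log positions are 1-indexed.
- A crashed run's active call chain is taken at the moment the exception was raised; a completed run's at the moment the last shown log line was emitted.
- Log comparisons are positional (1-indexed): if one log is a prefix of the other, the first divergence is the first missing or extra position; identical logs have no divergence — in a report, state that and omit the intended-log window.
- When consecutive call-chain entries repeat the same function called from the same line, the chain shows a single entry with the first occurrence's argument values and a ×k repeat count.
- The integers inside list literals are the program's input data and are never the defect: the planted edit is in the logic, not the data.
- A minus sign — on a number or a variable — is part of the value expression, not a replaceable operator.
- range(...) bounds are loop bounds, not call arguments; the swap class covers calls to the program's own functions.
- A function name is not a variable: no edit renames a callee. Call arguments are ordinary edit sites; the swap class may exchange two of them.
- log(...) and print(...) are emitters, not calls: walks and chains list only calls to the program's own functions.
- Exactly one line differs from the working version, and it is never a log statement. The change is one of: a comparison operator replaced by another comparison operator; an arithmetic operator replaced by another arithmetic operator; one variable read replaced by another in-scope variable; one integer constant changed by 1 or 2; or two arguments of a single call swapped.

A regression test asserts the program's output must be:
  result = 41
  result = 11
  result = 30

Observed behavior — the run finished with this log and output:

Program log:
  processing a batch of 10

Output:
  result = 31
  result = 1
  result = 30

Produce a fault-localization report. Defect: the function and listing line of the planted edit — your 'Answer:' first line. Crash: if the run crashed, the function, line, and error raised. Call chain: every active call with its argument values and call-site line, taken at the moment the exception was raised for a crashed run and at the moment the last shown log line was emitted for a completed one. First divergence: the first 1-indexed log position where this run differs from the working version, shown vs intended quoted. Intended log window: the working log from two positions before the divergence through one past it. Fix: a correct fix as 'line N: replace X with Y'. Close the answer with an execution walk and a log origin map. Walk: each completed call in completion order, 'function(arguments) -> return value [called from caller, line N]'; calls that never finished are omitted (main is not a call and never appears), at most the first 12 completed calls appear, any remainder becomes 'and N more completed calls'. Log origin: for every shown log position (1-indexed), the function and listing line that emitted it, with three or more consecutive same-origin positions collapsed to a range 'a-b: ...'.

Answer: the defect is in resolve_slot at line 17.
Key fact: Every logged value matches the working version; the printed result is what differs.
Call chain: main.
First divergence: there is none — every log position agrees.
Execution walk:
  derive_floor([2, 10, 7, 9, 6, 11, 5, 3, 8, 3]) -> 11  [called from merge_totals, line 21]
  index_entries([2, 10, 7, 9, 6, 11, 5, 3, 8, 3], 10) -> 1  [called from merge_totals, line 22]
  resolve_slot(11, 1) -> 1  [called from merge_totals, line 23]
  merge_totals([2, 10, 7, 9, 6, 11, 5, 3, 8, 3], 10) -> 1  [called from main, line 39]
  rate_window([2, 10, 7, 9, 6, 11, 5, 3, 8, 3], 10) -> 1  [called from weigh_samples, line 31]
  weigh_samples([2, 10, 7, 9, 6, 11, 5, 3, 8, 3], 10) -> 30  [called from main, line 40]
Log origin:
  1: logged in main at line 38
A correct fix: line 17: replace `pos // pos` with `limit // pos`.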